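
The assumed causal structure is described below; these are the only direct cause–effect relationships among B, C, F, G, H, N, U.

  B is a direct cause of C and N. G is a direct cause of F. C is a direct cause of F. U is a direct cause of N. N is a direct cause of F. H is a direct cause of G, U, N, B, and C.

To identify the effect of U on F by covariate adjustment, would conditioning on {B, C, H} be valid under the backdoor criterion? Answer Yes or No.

Backdoor paths from U to F (paths whose first edge points into U):
  P1: U <- H -> B -> C -> F
  P2: U <- H -> B -> N -> F
  P3: U <- H -> G -> F
  P4: U <- H -> C <- B -> N -> F
  P5: U <- H -> C -> F
  P6: U <- H -> N <- B -> C -> F
  P7: U <- H -> N -> F
Condition 1 (no descendant of U in the set): holds — descendants of U are {F, N}; none are in {B, C, H}.
Condition 2 (every backdoor path blocked by {B, C, H}):
  P1: blocked at fork node H ∈ conditioning set.
  P2: blocked at fork node H ∈ conditioning set.
  P3: blocked at fork node H ∈ conditioning set.
  P4: blocked at fork node H ∈ conditioning set.
  P5: blocked at fork node H ∈ conditioning set.
  P6: blocked at fork node H ∈ conditioning set.
  P7: blocked at fork node H ∈ conditioning set.
{B, C, H} satisfies the backdoor criterion.

Yes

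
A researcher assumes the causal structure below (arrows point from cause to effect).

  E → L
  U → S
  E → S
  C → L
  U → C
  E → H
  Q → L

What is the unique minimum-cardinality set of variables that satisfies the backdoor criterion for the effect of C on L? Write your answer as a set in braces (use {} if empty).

Variables eligible for adjustment (non-descendants of C, excluding C and L): {E, H, Q, S, U}.
Backdoor paths from C to L:
  P1: C <- U -> S <- E -> L
Each backdoor path contains an unconditioned collider, so every path is already blocked with the empty conditioning set:
  P1: blocked at collider S (neither it nor any descendant is in the conditioning set).
The empty set is therefore the unique smallest valid set.

{}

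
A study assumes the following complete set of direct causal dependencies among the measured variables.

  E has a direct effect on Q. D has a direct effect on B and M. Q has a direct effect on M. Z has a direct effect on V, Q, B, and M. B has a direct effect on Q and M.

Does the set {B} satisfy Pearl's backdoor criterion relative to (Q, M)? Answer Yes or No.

No

Backdoor paths from Q to M (paths whose first edge points into Q):
  P1: Q <- Z -> B <- D -> M
  P2: Q <- Z -> B -> M
  P3: Q <- Z -> M
  P4: Q <- B <- D -> M
  P5: Q <- B <- Z -> M
  P6: Q <- B -> M
Condition 1 (no descendant of Q in the set): holds — descendants of Q are {M}; none are in {B}.
Condition 2 (every backdoor path blocked by {B}):
  P1: open — collider(s) B are conditioned on (or have a conditioned descendant) and no non-collider on the path is in the set.
  P2: blocked at chain node B ∈ conditioning set.
  P3: open — no interior node is in the conditioning set.
  P4: blocked at chain node B ∈ conditioning set.
  P5: blocked at chain node B ∈ conditioning set.
  P6: blocked at fork node B ∈ conditioning set.
{B} does not satisfy the backdoor criterion.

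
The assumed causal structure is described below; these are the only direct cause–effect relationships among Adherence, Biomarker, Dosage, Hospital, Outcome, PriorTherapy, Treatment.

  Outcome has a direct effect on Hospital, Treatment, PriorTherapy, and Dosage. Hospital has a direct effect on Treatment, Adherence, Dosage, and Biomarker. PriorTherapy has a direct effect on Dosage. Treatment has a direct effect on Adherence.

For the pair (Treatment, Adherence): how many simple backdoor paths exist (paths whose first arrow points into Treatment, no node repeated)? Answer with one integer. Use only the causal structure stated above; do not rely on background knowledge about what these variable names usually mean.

4

A backdoor path from Treatment to Adherence is any simple undirected path whose first edge points into Treatment (i.e. leaves Treatment via a parent).
Parents of Treatment: {Hospital, Outcome}.
Enumerating:
  P1: Treatment <- Outcome -> Hospital -> Adherence
  P2: Treatment <- Outcome -> PriorTherapy -> Dosage <- Hospital -> Adherence
  P3: Treatment <- Outcome -> Dosage <- Hospital -> Adherence
  P4: Treatment <- Hospital -> Adherence
That exhausts the simple backdoor paths. Count: 4.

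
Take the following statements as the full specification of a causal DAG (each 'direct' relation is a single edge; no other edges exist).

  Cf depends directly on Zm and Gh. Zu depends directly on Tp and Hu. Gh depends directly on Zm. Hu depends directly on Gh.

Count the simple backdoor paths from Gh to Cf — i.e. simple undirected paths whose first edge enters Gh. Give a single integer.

1

A backdoor path from Gh to Cf is any simple undirected path whose first edge points into Gh (i.e. leaves Gh via a parent).
Parents of Gh: {Zm}.
Enumerating:
  P1: Gh <- Zm -> Cf
That exhausts the simple backdoor paths. Count: 1.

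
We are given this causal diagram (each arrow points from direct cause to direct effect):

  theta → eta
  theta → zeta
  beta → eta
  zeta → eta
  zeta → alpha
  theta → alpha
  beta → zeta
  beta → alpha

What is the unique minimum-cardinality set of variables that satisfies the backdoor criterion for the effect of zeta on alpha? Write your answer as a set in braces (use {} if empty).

Variables eligible for adjustment (non-descendants of zeta, excluding zeta and alpha): {beta, theta}.
Backdoor paths from zeta to alpha:
  P1: zeta <- beta -> alpha
  P2: zeta <- beta -> eta <- theta -> alpha
  P3: zeta <- theta -> alpha
  P4: zeta <- theta -> eta <- beta -> alpha
The empty set is not sufficient: P1 (zeta <- beta -> alpha) has no collider blocking it and no conditioned non-collider, so it is open.
Try {beta, theta}:
  P1: blocked at fork node beta ∈ conditioning set.
  P2: blocked at fork node beta ∈ conditioning set.
  P3: blocked at fork node theta ∈ conditioning set.
  P4: blocked at fork node theta ∈ conditioning set.
{beta, theta} contains no descendant of zeta and blocks every backdoor path.
Every element of {beta, theta} is needed (dropping beta leaves P1 open; dropping theta leaves P3 open), so no proper subset is valid.
Among all size-2 subsets of the eligible variables, only {beta, theta} blocks every backdoor path, so it is the unique smallest valid adjustment set.

{beta, theta}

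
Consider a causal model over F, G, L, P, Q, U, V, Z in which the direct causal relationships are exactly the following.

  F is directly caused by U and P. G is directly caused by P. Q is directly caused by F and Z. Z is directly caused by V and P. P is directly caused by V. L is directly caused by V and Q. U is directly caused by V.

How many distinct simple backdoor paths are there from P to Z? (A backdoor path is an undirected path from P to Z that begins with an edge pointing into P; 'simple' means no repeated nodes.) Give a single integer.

3

A backdoor path from P to Z is any simple undirected path whose first edge points into P (i.e. leaves P via a parent).
Parents of P: {V}.
Enumerating:
  P1: P <- V -> U -> F -> Q <- Z
  P2: P <- V -> Z
  P3: P <- V -> L <- Q <- Z
That exhausts the simple backdoor paths. Count: 3.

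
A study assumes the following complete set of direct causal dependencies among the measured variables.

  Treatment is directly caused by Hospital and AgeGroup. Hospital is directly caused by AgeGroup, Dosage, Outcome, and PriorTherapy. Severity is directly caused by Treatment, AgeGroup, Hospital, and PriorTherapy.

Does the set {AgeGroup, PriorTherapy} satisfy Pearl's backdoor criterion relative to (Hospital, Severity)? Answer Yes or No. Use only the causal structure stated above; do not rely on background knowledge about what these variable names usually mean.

Backdoor paths from Hospital to Severity (paths whose first edge points into Hospital):
  P1: Hospital <- PriorTherapy -> Severity
  P2: Hospital <- AgeGroup -> Treatment -> Severity
  P3: Hospital <- AgeGroup -> Severity
Condition 1 (no descendant of Hospital in the set): holds — descendants of Hospital are {Severity, Treatment}; none are in {AgeGroup, PriorTherapy}.
Condition 2 (every backdoor path blocked by {AgeGroup, PriorTherapy}):
  P1: blocked at fork node PriorTherapy ∈ conditioning set.
  P2: blocked at fork node AgeGroup ∈ conditioning set.
  P3: blocked at fork node AgeGroup ∈ conditioning set.
{AgeGroup, PriorTherapy} satisfies the backdoor criterion.

Yes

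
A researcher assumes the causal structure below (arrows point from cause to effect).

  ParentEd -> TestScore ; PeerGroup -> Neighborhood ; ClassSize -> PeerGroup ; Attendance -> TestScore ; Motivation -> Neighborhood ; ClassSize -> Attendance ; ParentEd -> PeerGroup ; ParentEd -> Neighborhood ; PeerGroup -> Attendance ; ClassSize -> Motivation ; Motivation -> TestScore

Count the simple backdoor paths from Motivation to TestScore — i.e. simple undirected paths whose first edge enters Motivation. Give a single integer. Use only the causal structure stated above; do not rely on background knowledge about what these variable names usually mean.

A backdoor path from Motivation to TestScore is any simple undirected path whose first edge points into Motivation (i.e. leaves Motivation via a parent).
Parents of Motivation: {ClassSize}.
Enumerating:
  P1: Motivation <- ClassSize -> PeerGroup <- ParentEd -> TestScore
  P2: Motivation <- ClassSize -> PeerGroup -> Attendance -> TestScore
  P3: Motivation <- ClassSize -> PeerGroup -> Neighborhood <- ParentEd -> TestScore
  P4: Motivation <- ClassSize -> Attendance <- PeerGroup <- ParentEd -> TestScore
  P5: Motivation <- ClassSize -> Attendance <- PeerGroup -> Neighborhood <- ParentEd -> TestScore
  P6: Motivation <- ClassSize -> Attendance -> TestScore
That exhausts the simple backdoor paths. Count: 6.

6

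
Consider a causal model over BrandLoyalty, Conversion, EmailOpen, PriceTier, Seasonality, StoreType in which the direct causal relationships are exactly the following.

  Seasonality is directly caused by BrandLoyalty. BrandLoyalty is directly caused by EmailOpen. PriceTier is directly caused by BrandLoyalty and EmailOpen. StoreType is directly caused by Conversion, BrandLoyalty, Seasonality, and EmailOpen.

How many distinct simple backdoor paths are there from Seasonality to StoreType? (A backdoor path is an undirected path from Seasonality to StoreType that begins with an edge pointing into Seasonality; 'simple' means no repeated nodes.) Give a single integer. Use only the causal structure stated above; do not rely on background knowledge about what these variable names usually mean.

A backdoor path from Seasonality to StoreType is any simple undirected path whose first edge points into Seasonality (i.e. leaves Seasonality via a parent).
Parents of Seasonality: {BrandLoyalty}.
Enumerating:
  P1: Seasonality <- BrandLoyalty <- EmailOpen -> StoreType
  P2: Seasonality <- BrandLoyalty -> StoreType
  P3: Seasonality <- BrandLoyalty -> PriceTier <- EmailOpen -> StoreType
That exhausts the simple backdoor paths. Count: 3.

3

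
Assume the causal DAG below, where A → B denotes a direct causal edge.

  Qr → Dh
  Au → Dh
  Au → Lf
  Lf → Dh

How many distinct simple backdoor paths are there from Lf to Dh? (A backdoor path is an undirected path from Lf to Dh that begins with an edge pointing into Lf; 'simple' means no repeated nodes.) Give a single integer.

1

A backdoor path from Lf to Dh is any simple undirected path whose first edge points into Lf (i.e. leaves Lf via a parent).
Parents of Lf: {Au}.
Enumerating:
  P1: Lf <- Au -> Dh
That exhausts the simple backdoor paths. Count: 1.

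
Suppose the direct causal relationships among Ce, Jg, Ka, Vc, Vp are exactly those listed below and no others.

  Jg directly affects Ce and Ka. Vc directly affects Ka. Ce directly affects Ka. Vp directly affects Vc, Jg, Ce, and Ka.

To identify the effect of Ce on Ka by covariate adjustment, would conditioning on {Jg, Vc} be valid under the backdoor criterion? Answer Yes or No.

No

Backdoor paths from Ce to Ka (paths whose first edge points into Ce):
  P1: Ce <- Vp -> Jg -> Ka
  P2: Ce <- Vp -> Vc -> Ka
  P3: Ce <- Vp -> Ka
  P4: Ce <- Jg <- Vp -> Vc -> Ka
  P5: Ce <- Jg <- Vp -> Ka
  P6: Ce <- Jg -> Ka
Condition 1 (no descendant of Ce in the set): holds — descendants of Ce are {Ka}; none are in {Jg, Vc}.
Condition 2 (every backdoor path blocked by {Jg, Vc}):
  P1: blocked at chain node Jg ∈ conditioning set.
  P2: blocked at chain node Vc ∈ conditioning set.
  P3: open — no interior node is in the conditioning set.
  P4: blocked at chain node Jg ∈ conditioning set.
  P5: blocked at chain node Jg ∈ conditioning set.
  P6: blocked at fork node Jg ∈ conditioning set.
{Jg, Vc} does not satisfy the backdoor criterion.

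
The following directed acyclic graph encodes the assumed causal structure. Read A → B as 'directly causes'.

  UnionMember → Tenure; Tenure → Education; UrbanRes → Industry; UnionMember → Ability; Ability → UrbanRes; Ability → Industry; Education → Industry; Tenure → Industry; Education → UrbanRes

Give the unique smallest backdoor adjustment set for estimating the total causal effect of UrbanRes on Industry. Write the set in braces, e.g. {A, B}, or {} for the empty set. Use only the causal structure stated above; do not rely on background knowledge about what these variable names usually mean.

{Ability, Education}

Variables eligible for adjustment (non-descendants of UrbanRes, excluding UrbanRes and Industry): {Ability, Education, Tenure, UnionMember}.
Backdoor paths from UrbanRes to Industry:
  P1: UrbanRes <- Education <- Tenure <- UnionMember -> Ability -> Industry
  P2: UrbanRes <- Education <- Tenure -> Industry
  P3: UrbanRes <- Education -> Industry
  P4: UrbanRes <- Ability <- UnionMember -> Tenure -> Education -> Industry
  P5: UrbanRes <- Ability <- UnionMember -> Tenure -> Industry
  P6: UrbanRes <- Ability -> Industry
The empty set is not sufficient: P1 (UrbanRes <- Education <- Tenure <- UnionMember -> Ability -> Industry) has no collider blocking it and no conditioned non-collider, so it is open.
Try {Ability, Education}:
  P1: blocked at chain node Education ∈ conditioning set.
  P2: blocked at chain node Education ∈ conditioning set.
  P3: blocked at fork node Education ∈ conditioning set.
  P4: blocked at chain node Ability ∈ conditioning set.
  P5: blocked at chain node Ability ∈ conditioning set.
  P6: blocked at fork node Ability ∈ conditioning set.
{Ability, Education} contains no descendant of UrbanRes and blocks every backdoor path.
Every element of {Ability, Education} is needed (dropping Ability leaves P5 open; dropping Education leaves P2 open), so no proper subset is valid.
Among all size-2 subsets of the eligible variables, only {Ability, Education} blocks every backdoor path, so it is the unique smallest valid adjustment set.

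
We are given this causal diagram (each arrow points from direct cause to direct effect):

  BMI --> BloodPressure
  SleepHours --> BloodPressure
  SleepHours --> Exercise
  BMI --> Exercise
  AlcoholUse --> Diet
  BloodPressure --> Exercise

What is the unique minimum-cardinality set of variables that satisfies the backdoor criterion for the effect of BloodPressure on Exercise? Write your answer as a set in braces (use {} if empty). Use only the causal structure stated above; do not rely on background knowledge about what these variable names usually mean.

Variables eligible for adjustment (non-descendants of BloodPressure, excluding BloodPressure and Exercise): {AlcoholUse, BMI, Diet, SleepHours}.
Backdoor paths from BloodPressure to Exercise:
  P1: BloodPressure <- BMI -> Exercise
  P2: BloodPressure <- SleepHours -> Exercise
The empty set is not sufficient: P1 (BloodPressure <- BMI -> Exercise) has no collider blocking it and no conditioned non-collider, so it is open.
Try {BMI, SleepHours}:
  P1: blocked at fork node BMI ∈ conditioning set.
  P2: blocked at fork node SleepHours ∈ conditioning set.
{BMI, SleepHours} contains no descendant of BloodPressure and blocks every backdoor path.
Every element of {BMI, SleepHours} is needed (dropping BMI leaves P1 open; dropping SleepHours leaves P2 open), so no proper subset is valid.
Among all size-2 subsets of the eligible variables, only {BMI, SleepHours} blocks every backdoor path, so it is the unique smallest valid adjustment set.

{BMI, SleepHours}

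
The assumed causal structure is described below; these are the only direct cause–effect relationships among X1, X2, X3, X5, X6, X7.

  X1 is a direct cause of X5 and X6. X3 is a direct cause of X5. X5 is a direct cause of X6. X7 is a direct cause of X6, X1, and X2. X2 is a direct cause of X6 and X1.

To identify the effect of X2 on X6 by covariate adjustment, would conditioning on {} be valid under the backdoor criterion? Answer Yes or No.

No

Backdoor paths from X2 to X6 (paths whose first edge points into X2):
  P1: X2 <- X7 -> X1 -> X5 -> X6
  P2: X2 <- X7 -> X1 -> X6
  P3: X2 <- X7 -> X6
Condition 1 (no descendant of X2 in the set): holds — descendants of X2 are {X1, X5, X6}; none are in {}.
Condition 2 (every backdoor path blocked by {}):
  P1: open — no interior node is in the conditioning set.
  P2: open — no interior node is in the conditioning set.
  P3: open — no interior node is in the conditioning set.
{} does not satisfy the backdoor criterion.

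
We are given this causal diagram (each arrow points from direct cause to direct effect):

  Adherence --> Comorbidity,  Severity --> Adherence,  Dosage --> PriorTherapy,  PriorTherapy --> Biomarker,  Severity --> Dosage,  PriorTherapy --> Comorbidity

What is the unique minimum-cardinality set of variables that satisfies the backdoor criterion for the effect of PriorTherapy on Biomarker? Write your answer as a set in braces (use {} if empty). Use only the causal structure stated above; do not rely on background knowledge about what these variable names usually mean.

{}

Variables eligible for adjustment (non-descendants of PriorTherapy, excluding PriorTherapy and Biomarker): {Adherence, Dosage, Severity}.
Backdoor paths from PriorTherapy to Biomarker:
  (none)
With no backdoor paths the empty set already satisfies the criterion, and it is trivially minimal.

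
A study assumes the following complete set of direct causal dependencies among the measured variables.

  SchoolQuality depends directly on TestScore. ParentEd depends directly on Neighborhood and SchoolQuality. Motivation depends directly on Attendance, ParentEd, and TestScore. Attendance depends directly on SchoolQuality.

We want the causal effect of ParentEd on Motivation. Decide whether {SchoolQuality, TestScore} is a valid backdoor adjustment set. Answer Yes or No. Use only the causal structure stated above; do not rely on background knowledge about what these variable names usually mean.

Yes

Backdoor paths from ParentEd to Motivation (paths whose first edge points into ParentEd):
  P1: ParentEd <- SchoolQuality <- TestScore -> Motivation
  P2: ParentEd <- SchoolQuality -> Attendance -> Motivation
Condition 1 (no descendant of ParentEd in the set): holds — descendants of ParentEd are {Motivation}; none are in {SchoolQuality, TestScore}.
Condition 2 (every backdoor path blocked by {SchoolQuality, TestScore}):
  P1: blocked at chain node SchoolQuality ∈ conditioning set.
  P2: blocked at fork node SchoolQuality ∈ conditioning set.
{SchoolQuality, TestScore} satisfies the backdoor criterion.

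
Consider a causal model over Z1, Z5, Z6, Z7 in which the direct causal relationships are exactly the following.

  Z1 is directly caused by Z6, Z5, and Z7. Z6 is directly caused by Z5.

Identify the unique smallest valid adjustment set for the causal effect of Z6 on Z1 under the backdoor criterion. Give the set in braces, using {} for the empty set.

{Z5}

Variables eligible for adjustment (non-descendants of Z6, excluding Z6 and Z1): {Z5, Z7}.
Backdoor paths from Z6 to Z1:
  P1: Z6 <- Z5 -> Z1
The empty set is not sufficient: P1 (Z6 <- Z5 -> Z1) has no collider blocking it and no conditioned non-collider, so it is open.
Try {Z5}:
  P1: blocked at fork node Z5 ∈ conditioning set.
{Z5} contains no descendant of Z6 and blocks every backdoor path.
No other singleton works — e.g. {Z7} leaves P1 open — so {Z5} is the unique smallest valid adjustment set.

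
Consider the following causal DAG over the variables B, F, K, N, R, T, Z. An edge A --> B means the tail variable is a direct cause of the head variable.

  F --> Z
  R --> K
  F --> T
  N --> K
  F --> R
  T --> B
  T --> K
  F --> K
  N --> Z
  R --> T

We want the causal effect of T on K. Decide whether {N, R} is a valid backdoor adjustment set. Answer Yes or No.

No

Backdoor paths from T to K (paths whose first edge points into T):
  P1: T <- F -> R -> K
  P2: T <- F -> Z <- N -> K
  P3: T <- F -> K
  P4: T <- R <- F -> Z <- N -> K
  P5: T <- R <- F -> K
  P6: T <- R -> K
Condition 1 (no descendant of T in the set): holds — descendants of T are {B, K}; none are in {N, R}.
Condition 2 (every backdoor path blocked by {N, R}):
  P1: blocked at chain node R ∈ conditioning set.
  P2: blocked at collider Z (neither it nor any descendant is in the conditioning set).
  P3: open — no interior node is in the conditioning set.
  P4: blocked at chain node R ∈ conditioning set.
  P5: blocked at chain node R ∈ conditioning set.
  P6: blocked at fork node R ∈ conditioning set.
{N, R} does not satisfy the backdoor criterion.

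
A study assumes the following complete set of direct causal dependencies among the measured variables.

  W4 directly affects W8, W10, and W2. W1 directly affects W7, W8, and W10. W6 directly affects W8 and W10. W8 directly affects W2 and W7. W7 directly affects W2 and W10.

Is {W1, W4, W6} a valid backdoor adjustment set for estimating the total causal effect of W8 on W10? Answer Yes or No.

Backdoor paths from W8 to W10 (paths whose first edge points into W8):
  P1: W8 <- W6 -> W10
  P2: W8 <- W1 -> W7 -> W2 <- W4 -> W10
  P3: W8 <- W1 -> W7 -> W10
  P4: W8 <- W1 -> W10
  P5: W8 <- W4 -> W2 <- W7 <- W1 -> W10
  P6: W8 <- W4 -> W2 <- W7 -> W10
  P7: W8 <- W4 -> W10
Condition 1 (no descendant of W8 in the set): holds — descendants of W8 are {W10, W2, W7}; none are in {W1, W4, W6}.
Condition 2 (every backdoor path blocked by {W1, W4, W6}):
  P1: blocked at fork node W6 ∈ conditioning set.
  P2: blocked at fork node W1 ∈ conditioning set.
  P3: blocked at fork node W1 ∈ conditioning set.
  P4: blocked at fork node W1 ∈ conditioning set.
  P5: blocked at fork node W4 ∈ conditioning set.
  P6: blocked at fork node W4 ∈ conditioning set.
  P7: blocked at fork node W4 ∈ conditioning set.
{W1, W4, W6} satisfies the backdoor criterion.

Yes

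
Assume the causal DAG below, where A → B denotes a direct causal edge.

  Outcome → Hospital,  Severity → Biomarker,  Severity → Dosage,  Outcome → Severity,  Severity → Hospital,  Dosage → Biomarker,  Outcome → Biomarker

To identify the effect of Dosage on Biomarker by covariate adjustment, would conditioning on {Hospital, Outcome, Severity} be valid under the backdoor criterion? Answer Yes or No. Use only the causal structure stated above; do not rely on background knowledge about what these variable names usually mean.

Backdoor paths from Dosage to Biomarker (paths whose first edge points into Dosage):
  P1: Dosage <- Severity <- Outcome -> Biomarker
  P2: Dosage <- Severity -> Biomarker
  P3: Dosage <- Severity -> Hospital <- Outcome -> Biomarker
Condition 1 (no descendant of Dosage in the set): holds — descendants of Dosage are {Biomarker}; none are in {Hospital, Outcome, Severity}.
Condition 2 (every backdoor path blocked by {Hospital, Outcome, Severity}):
  P1: blocked at chain node Severity ∈ conditioning set.
  P2: blocked at fork node Severity ∈ conditioning set.
  P3: blocked at fork node Severity ∈ conditioning set.
{Hospital, Outcome, Severity} satisfies the backdoor criterion.

Yes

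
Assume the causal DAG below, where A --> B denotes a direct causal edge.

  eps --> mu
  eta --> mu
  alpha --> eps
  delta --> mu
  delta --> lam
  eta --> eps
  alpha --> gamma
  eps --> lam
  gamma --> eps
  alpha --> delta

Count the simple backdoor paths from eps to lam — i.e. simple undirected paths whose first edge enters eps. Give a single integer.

A backdoor path from eps to lam is any simple undirected path whose first edge points into eps (i.e. leaves eps via a parent).
Parents of eps: {alpha, eta, gamma}.
Enumerating:
  P1: eps <- alpha -> delta -> lam
  P2: eps <- eta -> mu <- delta -> lam
  P3: eps <- gamma <- alpha -> delta -> lam
That exhausts the simple backdoor paths. Count: 3.

3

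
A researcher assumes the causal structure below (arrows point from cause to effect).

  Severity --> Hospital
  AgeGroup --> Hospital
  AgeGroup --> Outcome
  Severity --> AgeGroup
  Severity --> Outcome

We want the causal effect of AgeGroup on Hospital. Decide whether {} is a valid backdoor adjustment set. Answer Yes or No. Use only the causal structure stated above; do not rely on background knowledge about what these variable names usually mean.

No

Backdoor paths from AgeGroup to Hospital (paths whose first edge points into AgeGroup):
  P1: AgeGroup <- Severity -> Hospital
Condition 1 (no descendant of AgeGroup in the set): holds — descendants of AgeGroup are {Hospital, Outcome}; none are in {}.
Condition 2 (every backdoor path blocked by {}):
  P1: open — no interior node is in the conditioning set.
{} does not satisfy the backdoor criterion.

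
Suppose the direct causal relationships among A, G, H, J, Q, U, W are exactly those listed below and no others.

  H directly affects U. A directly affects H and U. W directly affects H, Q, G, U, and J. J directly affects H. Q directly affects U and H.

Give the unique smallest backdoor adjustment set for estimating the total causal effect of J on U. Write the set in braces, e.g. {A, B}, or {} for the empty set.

{W}

Variables eligible for adjustment (non-descendants of J, excluding J and U): {A, G, Q, W}.
Backdoor paths from J to U:
  P1: J <- W -> Q -> H <- A -> U
  P2: J <- W -> Q -> H -> U
  P3: J <- W -> Q -> U
  P4: J <- W -> H <- A -> U
  P5: J <- W -> H <- Q -> U
  P6: J <- W -> H -> U
  P7: J <- W -> U
The empty set is not sufficient: P2 (J <- W -> Q -> H -> U) has no collider blocking it and no conditioned non-collider, so it is open.
Try {W}:
  P1: blocked at fork node W ∈ conditioning set.
  P2: blocked at fork node W ∈ conditioning set.
  P3: blocked at fork node W ∈ conditioning set.
  P4: blocked at fork node W ∈ conditioning set.
  P5: blocked at fork node W ∈ conditioning set.
  P6: blocked at fork node W ∈ conditioning set.
  P7: blocked at fork node W ∈ conditioning set.
{W} contains no descendant of J and blocks every backdoor path.
No other singleton works — e.g. {A} leaves P2 open — so {W} is the unique smallest valid adjustment set.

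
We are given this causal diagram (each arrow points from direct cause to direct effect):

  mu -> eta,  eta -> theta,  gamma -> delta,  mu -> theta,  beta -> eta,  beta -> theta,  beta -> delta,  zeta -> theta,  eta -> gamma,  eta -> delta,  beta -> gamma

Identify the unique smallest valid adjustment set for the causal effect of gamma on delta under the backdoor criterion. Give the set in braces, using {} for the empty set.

Variables eligible for adjustment (non-descendants of gamma, excluding gamma and delta): {beta, eta, mu, theta, zeta}.
Backdoor paths from gamma to delta:
  P1: gamma <- beta -> eta -> delta
  P2: gamma <- beta -> theta <- mu -> eta -> delta
  P3: gamma <- beta -> theta <- eta -> delta
  P4: gamma <- beta -> delta
  P5: gamma <- eta <- mu -> theta <- beta -> delta
  P6: gamma <- eta <- beta -> delta
  P7: gamma <- eta -> theta <- beta -> delta
  P8: gamma <- eta -> delta
The empty set is not sufficient: P1 (gamma <- beta -> eta -> delta) has no collider blocking it and no conditioned non-collider, so it is open.
Try {beta, eta}:
  P1: blocked at fork node beta ∈ conditioning set.
  P2: blocked at fork node beta ∈ conditioning set.
  P3: blocked at fork node beta ∈ conditioning set.
  P4: blocked at fork node beta ∈ conditioning set.
  P5: blocked at chain node eta ∈ conditioning set.
  P6: blocked at chain node eta ∈ conditioning set.
  P7: blocked at fork node eta ∈ conditioning set.
  P8: blocked at fork node eta ∈ conditioning set.
{beta, eta} contains no descendant of gamma and blocks every backdoor path.
Every element of {beta, eta} is needed (dropping beta leaves P4 open; dropping eta leaves P8 open), so no proper subset is valid.
Among all size-2 subsets of the eligible variables, only {beta, eta} blocks every backdoor path, so it is the unique smallest valid adjustment set.

{beta, eta}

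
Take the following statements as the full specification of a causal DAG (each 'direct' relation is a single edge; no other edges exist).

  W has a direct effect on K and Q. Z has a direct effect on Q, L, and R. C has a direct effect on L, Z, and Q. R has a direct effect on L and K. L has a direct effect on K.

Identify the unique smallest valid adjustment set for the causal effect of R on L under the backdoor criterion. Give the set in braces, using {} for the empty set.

{Z}

Variables eligible for adjustment (non-descendants of R, excluding R and L): {C, Q, W, Z}.
Backdoor paths from R to L:
  P1: R <- Z <- C -> L
  P2: R <- Z <- C -> Q <- W -> K <- L
  P3: R <- Z -> L
  P4: R <- Z -> Q <- C -> L
  P5: R <- Z -> Q <- W -> K <- L
The empty set is not sufficient: P1 (R <- Z <- C -> L) has no collider blocking it and no conditioned non-collider, so it is open.
Try {Z}:
  P1: blocked at chain node Z ∈ conditioning set.
  P2: blocked at chain node Z ∈ conditioning set.
  P3: blocked at fork node Z ∈ conditioning set.
  P4: blocked at fork node Z ∈ conditioning set.
  P5: blocked at fork node Z ∈ conditioning set.
{Z} contains no descendant of R and blocks every backdoor path.
No other singleton works — e.g. {C} leaves P3 open — so {Z} is the unique smallest valid adjustment set.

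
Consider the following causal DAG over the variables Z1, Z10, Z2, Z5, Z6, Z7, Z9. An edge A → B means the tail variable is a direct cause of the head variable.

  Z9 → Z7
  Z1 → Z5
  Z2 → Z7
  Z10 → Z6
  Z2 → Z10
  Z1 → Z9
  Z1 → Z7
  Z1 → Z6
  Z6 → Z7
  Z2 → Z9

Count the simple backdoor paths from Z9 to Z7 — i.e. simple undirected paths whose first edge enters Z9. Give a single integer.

A backdoor path from Z9 to Z7 is any simple undirected path whose first edge points into Z9 (i.e. leaves Z9 via a parent).
Parents of Z9: {Z1, Z2}.
Enumerating:
  P1: Z9 <- Z1 -> Z6 <- Z10 <- Z2 -> Z7
  P2: Z9 <- Z1 -> Z6 -> Z7
  P3: Z9 <- Z1 -> Z7
  P4: Z9 <- Z2 -> Z10 -> Z6 <- Z1 -> Z7
  P5: Z9 <- Z2 -> Z10 -> Z6 -> Z7
  P6: Z9 <- Z2 -> Z7
That exhausts the simple backdoor paths. Count: 6.

6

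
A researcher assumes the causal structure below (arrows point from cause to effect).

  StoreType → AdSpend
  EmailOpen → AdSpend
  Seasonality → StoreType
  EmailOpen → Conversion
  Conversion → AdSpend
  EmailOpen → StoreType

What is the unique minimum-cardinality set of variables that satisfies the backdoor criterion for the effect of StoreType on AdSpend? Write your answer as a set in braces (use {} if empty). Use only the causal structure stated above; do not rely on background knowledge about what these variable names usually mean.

{EmailOpen}

Variables eligible for adjustment (non-descendants of StoreType, excluding StoreType and AdSpend): {Conversion, EmailOpen, Seasonality}.
Backdoor paths from StoreType to AdSpend:
  P1: StoreType <- EmailOpen -> Conversion -> AdSpend
  P2: StoreType <- EmailOpen -> AdSpend
The empty set is not sufficient: P1 (StoreType <- EmailOpen -> Conversion -> AdSpend) has no collider blocking it and no conditioned non-collider, so it is open.
Try {EmailOpen}:
  P1: blocked at fork node EmailOpen ∈ conditioning set.
  P2: blocked at fork node EmailOpen ∈ conditioning set.
{EmailOpen} contains no descendant of StoreType and blocks every backdoor path.
No other singleton works — e.g. {Seasonality} leaves P1 open — so {EmailOpen} is the unique smallest valid adjustment set.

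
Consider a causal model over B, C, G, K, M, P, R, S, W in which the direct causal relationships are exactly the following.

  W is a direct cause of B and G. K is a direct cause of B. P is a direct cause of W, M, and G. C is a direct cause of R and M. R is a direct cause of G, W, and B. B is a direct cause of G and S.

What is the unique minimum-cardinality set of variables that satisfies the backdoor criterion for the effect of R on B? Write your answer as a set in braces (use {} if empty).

Variables eligible for adjustment (non-descendants of R, excluding R and B): {C, K, M, P}.
Backdoor paths from R to B:
  P1: R <- C -> M <- P -> W -> B
  P2: R <- C -> M <- P -> W -> G <- B
  P3: R <- C -> M <- P -> G <- W -> B
  P4: R <- C -> M <- P -> G <- B
Each backdoor path contains an unconditioned collider, so every path is already blocked with the empty conditioning set:
  P1: blocked at collider M (neither it nor any descendant is in the conditioning set).
  P2: blocked at collider M (neither it nor any descendant is in the conditioning set).
  P3: blocked at collider M (neither it nor any descendant is in the conditioning set).
  P4: blocked at collider M (neither it nor any descendant is in the conditioning set).
The empty set is therefore the unique smallest valid set.

{}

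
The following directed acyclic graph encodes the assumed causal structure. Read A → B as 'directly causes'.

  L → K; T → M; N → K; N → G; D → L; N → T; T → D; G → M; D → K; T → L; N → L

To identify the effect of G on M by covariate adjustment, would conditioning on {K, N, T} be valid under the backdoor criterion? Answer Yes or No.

Backdoor paths from G to M (paths whose first edge points into G):
  P1: G <- N -> T -> M
  P2: G <- N -> L <- T -> M
  P3: G <- N -> L <- D <- T -> M
  P4: G <- N -> L -> K <- D <- T -> M
  P5: G <- N -> K <- D <- T -> M
  P6: G <- N -> K <- D -> L <- T -> M
  P7: G <- N -> K <- L <- T -> M
  P8: G <- N -> K <- L <- D <- T -> M
Condition 1 (no descendant of G in the set): holds — descendants of G are {M}; none are in {K, N, T}.
Condition 2 (every backdoor path blocked by {K, N, T}):
  P1: blocked at fork node N ∈ conditioning set.
  P2: blocked at fork node N ∈ conditioning set.
  P3: blocked at fork node N ∈ conditioning set.
  P4: blocked at fork node N ∈ conditioning set.
  P5: blocked at fork node N ∈ conditioning set.
  P6: blocked at fork node N ∈ conditioning set.
  P7: blocked at fork node N ∈ conditioning set.
  P8: blocked at fork node N ∈ conditioning set.
{K, N, T} satisfies the backdoor criterion.

Yes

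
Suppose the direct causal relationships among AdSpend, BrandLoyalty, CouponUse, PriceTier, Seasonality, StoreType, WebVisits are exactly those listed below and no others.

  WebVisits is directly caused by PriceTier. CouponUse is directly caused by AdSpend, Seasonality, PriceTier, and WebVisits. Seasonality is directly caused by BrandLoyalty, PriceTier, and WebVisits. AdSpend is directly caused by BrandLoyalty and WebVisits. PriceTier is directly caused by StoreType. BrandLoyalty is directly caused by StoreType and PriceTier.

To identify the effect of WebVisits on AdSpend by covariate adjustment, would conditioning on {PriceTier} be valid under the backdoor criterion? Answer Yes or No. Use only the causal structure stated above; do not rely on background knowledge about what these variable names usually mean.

Yes

Backdoor paths from WebVisits to AdSpend (paths whose first edge points into WebVisits):
  P1: WebVisits <- PriceTier <- StoreType -> BrandLoyalty -> AdSpend
  P2: WebVisits <- PriceTier <- StoreType -> BrandLoyalty -> Seasonality -> CouponUse <- AdSpend
  P3: WebVisits <- PriceTier -> BrandLoyalty -> AdSpend
  P4: WebVisits <- PriceTier -> BrandLoyalty -> Seasonality -> CouponUse <- AdSpend
  P5: WebVisits <- PriceTier -> Seasonality <- BrandLoyalty -> AdSpend
  P6: WebVisits <- PriceTier -> Seasonality -> CouponUse <- AdSpend
  P7: WebVisits <- PriceTier -> CouponUse <- AdSpend
  P8: WebVisits <- PriceTier -> CouponUse <- Seasonality <- BrandLoyalty -> AdSpend
Condition 1 (no descendant of WebVisits in the set): holds — descendants of WebVisits are {AdSpend, CouponUse, Seasonality}; none are in {PriceTier}.
Condition 2 (every backdoor path blocked by {PriceTier}):
  P1: blocked at chain node PriceTier ∈ conditioning set.
  P2: blocked at chain node PriceTier ∈ conditioning set.
  P3: blocked at fork node PriceTier ∈ conditioning set.
  P4: blocked at fork node PriceTier ∈ conditioning set.
  P5: blocked at fork node PriceTier ∈ conditioning set.
  P6: blocked at fork node PriceTier ∈ conditioning set.
  P7: blocked at fork node PriceTier ∈ conditioning set.
  P8: blocked at fork node PriceTier ∈ conditioning set.
{PriceTier} satisfies the backdoor criterion.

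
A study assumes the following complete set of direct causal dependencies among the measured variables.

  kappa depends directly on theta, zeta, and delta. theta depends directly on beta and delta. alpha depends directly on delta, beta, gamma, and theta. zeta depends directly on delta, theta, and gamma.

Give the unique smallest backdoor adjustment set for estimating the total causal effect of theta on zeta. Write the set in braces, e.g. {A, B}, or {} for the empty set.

Variables eligible for adjustment (non-descendants of theta, excluding theta and zeta): {beta, delta, gamma}.
Backdoor paths from theta to zeta:
  P1: theta <- delta -> zeta
  P2: theta <- delta -> kappa <- zeta
  P3: theta <- delta -> alpha <- gamma -> zeta
  P4: theta <- beta -> alpha <- delta -> zeta
  P5: theta <- beta -> alpha <- delta -> kappa <- zeta
  P6: theta <- beta -> alpha <- gamma -> zeta
The empty set is not sufficient: P1 (theta <- delta -> zeta) has no collider blocking it and no conditioned non-collider, so it is open.
Try {delta}:
  P1: blocked at fork node delta ∈ conditioning set.
  P2: blocked at fork node delta ∈ conditioning set.
  P3: blocked at fork node delta ∈ conditioning set.
  P4: blocked at collider alpha (neither it nor any descendant is in the conditioning set).
  P5: blocked at collider alpha (neither it nor any descendant is in the conditioning set).
  P6: blocked at collider alpha (neither it nor any descendant is in the conditioning set).
{delta} contains no descendant of theta and blocks every backdoor path.
No other singleton works — e.g. {gamma} leaves P1 open — so {delta} is the unique smallest valid adjustment set.

{delta}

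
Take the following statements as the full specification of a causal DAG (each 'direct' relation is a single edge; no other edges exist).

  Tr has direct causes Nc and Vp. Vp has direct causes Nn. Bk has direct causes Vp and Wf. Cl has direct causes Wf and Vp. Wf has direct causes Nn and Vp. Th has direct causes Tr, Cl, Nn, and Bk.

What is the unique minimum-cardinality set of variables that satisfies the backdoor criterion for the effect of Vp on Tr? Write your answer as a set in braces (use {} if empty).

{}

Variables eligible for adjustment (non-descendants of Vp, excluding Vp and Tr): {Nc, Nn}.
Backdoor paths from Vp to Tr:
  P1: Vp <- Nn -> Wf -> Bk -> Th <- Tr
  P2: Vp <- Nn -> Wf -> Cl -> Th <- Tr
  P3: Vp <- Nn -> Th <- Tr
Each backdoor path contains an unconditioned collider, so every path is already blocked with the empty conditioning set:
  P1: blocked at collider Th (neither it nor any descendant is in the conditioning set).
  P2: blocked at collider Th (neither it nor any descendant is in the conditioning set).
  P3: blocked at collider Th (neither it nor any descendant is in the conditioning set).
The empty set is therefore the unique smallest valid set.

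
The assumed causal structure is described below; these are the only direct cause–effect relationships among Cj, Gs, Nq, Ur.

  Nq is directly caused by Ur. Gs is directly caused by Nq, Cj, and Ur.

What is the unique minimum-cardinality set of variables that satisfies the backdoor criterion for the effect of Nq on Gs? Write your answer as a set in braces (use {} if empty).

{Ur}

Variables eligible for adjustment (non-descendants of Nq, excluding Nq and Gs): {Cj, Ur}.
Backdoor paths from Nq to Gs:
  P1: Nq <- Ur -> Gs
The empty set is not sufficient: P1 (Nq <- Ur -> Gs) has no collider blocking it and no conditioned non-collider, so it is open.
Try {Ur}:
  P1: blocked at fork node Ur ∈ conditioning set.
{Ur} contains no descendant of Nq and blocks every backdoor path.
No other singleton works — e.g. {Cj} leaves P1 open — so {Ur} is the unique smallest valid adjustment set.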